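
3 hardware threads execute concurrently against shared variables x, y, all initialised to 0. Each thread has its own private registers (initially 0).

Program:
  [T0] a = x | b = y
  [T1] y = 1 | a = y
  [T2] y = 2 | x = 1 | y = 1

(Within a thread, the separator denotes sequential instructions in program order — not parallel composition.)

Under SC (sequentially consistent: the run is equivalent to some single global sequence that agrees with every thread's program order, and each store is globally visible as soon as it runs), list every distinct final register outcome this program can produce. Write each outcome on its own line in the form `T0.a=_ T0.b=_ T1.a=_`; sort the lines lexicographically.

T0.a=0 T0.b=0 T1.a=1
T0.a=0 T0.b=0 T1.a=2
T0.a=0 T0.b=1 T1.a=1
T0.a=0 T0.b=1 T1.a=2
T0.a=0 T0.b=2 T1.a=1
T0.a=0 T0.b=2 T1.a=2
T0.a=1 T0.b=1 T1.a=1
T0.a=1 T0.b=1 T1.a=2
T0.a=1 T0.b=2 T1.a=1
T0.a=1 T0.b=2 T1.a=2

outcome vector order: (T0.a,T0.b,T1.a)
|SC outcomes| = 10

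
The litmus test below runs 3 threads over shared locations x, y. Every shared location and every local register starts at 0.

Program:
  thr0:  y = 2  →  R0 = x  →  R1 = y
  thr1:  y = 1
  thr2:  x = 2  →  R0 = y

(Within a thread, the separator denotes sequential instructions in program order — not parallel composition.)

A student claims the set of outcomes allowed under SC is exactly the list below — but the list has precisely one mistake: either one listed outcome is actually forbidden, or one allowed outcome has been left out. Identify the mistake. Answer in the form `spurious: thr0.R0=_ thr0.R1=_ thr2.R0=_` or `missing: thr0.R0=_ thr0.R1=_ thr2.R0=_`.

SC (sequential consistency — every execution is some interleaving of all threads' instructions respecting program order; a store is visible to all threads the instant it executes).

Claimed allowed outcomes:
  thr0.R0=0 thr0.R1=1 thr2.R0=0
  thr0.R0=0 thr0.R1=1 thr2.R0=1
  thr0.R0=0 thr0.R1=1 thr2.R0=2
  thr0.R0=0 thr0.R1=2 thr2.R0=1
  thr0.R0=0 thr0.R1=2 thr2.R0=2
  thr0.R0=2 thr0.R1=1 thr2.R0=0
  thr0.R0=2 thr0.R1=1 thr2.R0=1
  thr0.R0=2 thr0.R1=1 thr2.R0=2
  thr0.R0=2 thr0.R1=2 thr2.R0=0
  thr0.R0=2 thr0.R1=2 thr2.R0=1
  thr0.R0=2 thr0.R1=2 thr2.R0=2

spurious: thr0.R0=0 thr0.R1=1 thr2.R0=0

outcome vector order: (thr0.R0,thr0.R1,thr2.R0)
SC: 10 outcomes — {<0 1 1>; <0 1 2>; <0 2 1>; <0 2 2>; <2 1 0>; <2 1 1>; <2 1 2>; <2 2 0>; <2 2 1>; <2 2 2>}
claimed∖SC = {<0 1 0>}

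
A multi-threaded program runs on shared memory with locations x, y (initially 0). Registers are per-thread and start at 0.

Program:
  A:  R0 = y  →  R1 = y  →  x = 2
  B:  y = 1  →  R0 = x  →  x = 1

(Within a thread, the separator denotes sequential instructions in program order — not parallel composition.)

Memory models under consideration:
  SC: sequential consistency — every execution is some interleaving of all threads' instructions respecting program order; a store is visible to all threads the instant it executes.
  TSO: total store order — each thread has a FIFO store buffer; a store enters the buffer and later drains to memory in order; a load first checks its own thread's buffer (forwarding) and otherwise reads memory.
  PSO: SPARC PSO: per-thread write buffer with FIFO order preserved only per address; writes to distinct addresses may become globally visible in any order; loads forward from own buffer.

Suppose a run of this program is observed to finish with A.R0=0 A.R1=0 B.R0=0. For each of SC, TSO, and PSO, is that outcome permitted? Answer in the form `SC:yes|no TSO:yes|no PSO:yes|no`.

outcome vector order: (A.R0,A.R1,B.R0)
SC (6): <0 0 0> <0 0 2> <0 1 0> <0 1 2> <1 1 0> <1 1 2>
TSO (6): <0 0 0> <0 0 2> <0 1 0> <0 1 2> <1 1 0> <1 1 2>
PSO (6): <0 0 0> <0 0 2> <0 1 0> <0 1 2> <1 1 0> <1 1 2>
target <0 0 0> ∈ {SC,TSO,PSO}

SC:yes TSO:yes PSO:yes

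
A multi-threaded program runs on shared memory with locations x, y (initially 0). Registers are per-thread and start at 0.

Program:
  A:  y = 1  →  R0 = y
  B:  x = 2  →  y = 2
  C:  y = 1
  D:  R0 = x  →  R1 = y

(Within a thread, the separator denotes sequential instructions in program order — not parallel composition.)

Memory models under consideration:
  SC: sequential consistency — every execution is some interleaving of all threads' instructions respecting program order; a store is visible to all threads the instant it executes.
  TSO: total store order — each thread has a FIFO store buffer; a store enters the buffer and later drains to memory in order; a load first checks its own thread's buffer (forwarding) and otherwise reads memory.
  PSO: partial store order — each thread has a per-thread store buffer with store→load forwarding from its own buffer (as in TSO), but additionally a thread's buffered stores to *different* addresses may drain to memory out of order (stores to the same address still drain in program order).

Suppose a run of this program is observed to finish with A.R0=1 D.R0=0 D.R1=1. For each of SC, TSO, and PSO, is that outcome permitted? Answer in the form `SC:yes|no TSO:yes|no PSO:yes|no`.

outcome vector order: (A.R0,D.R0,D.R1)
[SC] allowed = {1/0/0; 1/0/1; 1/0/2; 1/2/0; 1/2/1; 1/2/2; 2/0/0; 2/0/1; 2/0/2; 2/2/0; 2/2/1; 2/2/2}
[TSO] allowed = {1/0/0; 1/0/1; 1/0/2; 1/2/0; 1/2/1; 1/2/2; 2/0/0; 2/0/1; 2/0/2; 2/2/0; 2/2/1; 2/2/2}
[PSO] allowed = {1/0/0; 1/0/1; 1/0/2; 1/2/0; 1/2/1; 1/2/2; 2/0/0; 2/0/1; 2/0/2; 2/2/0; 2/2/1; 2/2/2}
target 1/0/1 ∈ {SC,TSO,PSO}

SC:yes TSO:yes PSO:yes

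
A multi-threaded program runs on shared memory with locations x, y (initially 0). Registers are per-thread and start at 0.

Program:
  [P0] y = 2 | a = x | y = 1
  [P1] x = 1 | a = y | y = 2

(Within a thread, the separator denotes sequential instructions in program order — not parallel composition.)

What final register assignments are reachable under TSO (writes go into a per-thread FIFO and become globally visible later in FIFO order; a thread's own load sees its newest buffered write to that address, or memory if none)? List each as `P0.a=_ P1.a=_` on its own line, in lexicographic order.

outcome vector order: (P0.a,P1.a)
|TSO outcomes| = 6

P0.a=0 P1.a=0
P0.a=0 P1.a=1
P0.a=0 P1.a=2
P0.a=1 P1.a=0
P0.a=1 P1.a=1
P0.a=1 P1.a=2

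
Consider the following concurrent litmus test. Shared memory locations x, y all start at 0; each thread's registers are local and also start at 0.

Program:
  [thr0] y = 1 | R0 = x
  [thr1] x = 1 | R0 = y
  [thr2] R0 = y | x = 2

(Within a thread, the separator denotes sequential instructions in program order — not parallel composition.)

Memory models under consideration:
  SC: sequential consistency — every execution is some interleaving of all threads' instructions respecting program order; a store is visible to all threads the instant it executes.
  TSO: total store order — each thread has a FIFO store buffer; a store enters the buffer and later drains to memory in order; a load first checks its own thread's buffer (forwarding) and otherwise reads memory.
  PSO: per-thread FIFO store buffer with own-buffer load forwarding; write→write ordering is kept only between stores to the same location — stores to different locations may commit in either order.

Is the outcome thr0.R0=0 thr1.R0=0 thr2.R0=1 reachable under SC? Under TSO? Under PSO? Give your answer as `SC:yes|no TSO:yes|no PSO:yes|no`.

outcome vector order: (thr0.R0,thr1.R0,thr2.R0)
under SC → 010 011 100 101 110 111 200 201 210 211
under TSO → 000 001 010 011 100 101 110 111 200 201 210 211
under PSO → 000 001 010 011 100 101 110 111 200 201 210 211
target 001 ∈ {TSO,PSO}

SC:no TSO:yes PSO:yes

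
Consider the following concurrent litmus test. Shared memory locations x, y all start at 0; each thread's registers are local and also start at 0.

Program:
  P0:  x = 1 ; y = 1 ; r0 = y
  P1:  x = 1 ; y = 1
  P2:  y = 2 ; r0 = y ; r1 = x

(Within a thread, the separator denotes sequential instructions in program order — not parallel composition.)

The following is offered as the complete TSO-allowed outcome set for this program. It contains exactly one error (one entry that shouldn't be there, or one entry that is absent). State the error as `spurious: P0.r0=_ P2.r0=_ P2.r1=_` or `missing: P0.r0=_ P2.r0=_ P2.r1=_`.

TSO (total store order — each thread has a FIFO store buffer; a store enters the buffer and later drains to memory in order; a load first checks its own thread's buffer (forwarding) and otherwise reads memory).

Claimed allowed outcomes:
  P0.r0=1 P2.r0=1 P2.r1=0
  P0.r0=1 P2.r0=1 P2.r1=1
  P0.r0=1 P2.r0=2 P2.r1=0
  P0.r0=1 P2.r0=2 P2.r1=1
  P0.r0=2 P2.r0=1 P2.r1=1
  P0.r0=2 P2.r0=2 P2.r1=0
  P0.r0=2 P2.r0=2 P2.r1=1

spurious: P0.r0=1 P2.r0=1 P2.r1=0

outcome vector order: (P0.r0,P2.r0,P2.r1)
TSO: 6 outcomes — {111 120 121 211 220 221}
claimed∖TSO = {110}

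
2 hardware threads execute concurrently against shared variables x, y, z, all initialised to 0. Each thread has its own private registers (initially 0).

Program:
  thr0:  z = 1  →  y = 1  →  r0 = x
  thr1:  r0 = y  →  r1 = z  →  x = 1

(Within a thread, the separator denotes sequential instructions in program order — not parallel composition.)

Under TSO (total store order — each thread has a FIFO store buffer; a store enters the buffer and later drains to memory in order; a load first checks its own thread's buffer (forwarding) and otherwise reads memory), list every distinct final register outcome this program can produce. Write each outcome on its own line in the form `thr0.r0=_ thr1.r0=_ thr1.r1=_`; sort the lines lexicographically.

thr0.r0=0 thr1.r0=0 thr1.r1=0
thr0.r0=0 thr1.r0=0 thr1.r1=1
thr0.r0=0 thr1.r0=1 thr1.r1=1
thr0.r0=1 thr1.r0=0 thr1.r1=0
thr0.r0=1 thr1.r0=0 thr1.r1=1
thr0.r0=1 thr1.r0=1 thr1.r1=1

outcome vector order: (thr0.r0,thr1.r0,thr1.r1)
|TSO outcomes| = 6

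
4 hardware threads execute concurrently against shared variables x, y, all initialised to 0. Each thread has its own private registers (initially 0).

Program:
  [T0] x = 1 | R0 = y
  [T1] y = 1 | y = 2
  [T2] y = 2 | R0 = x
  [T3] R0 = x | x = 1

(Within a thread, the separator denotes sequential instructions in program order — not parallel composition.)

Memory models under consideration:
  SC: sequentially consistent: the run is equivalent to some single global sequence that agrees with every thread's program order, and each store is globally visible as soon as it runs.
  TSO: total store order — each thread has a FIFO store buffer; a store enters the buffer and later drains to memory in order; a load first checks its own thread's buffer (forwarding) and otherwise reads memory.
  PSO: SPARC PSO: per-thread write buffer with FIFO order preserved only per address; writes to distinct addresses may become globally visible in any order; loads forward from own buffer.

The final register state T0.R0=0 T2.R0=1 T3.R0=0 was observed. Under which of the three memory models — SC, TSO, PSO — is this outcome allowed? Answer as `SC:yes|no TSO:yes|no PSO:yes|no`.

outcome vector order: (T0.R0,T2.R0,T3.R0)
SC: 10 outcomes — {<0 1 0>, <0 1 1>, <1 0 0>, <1 0 1>, <1 1 0>, <1 1 1>, <2 0 0>, <2 0 1>, <2 1 0>, <2 1 1>}
TSO: 12 outcomes — {<0 0 0>, <0 0 1>, <0 1 0>, <0 1 1>, <1 0 0>, <1 0 1>, <1 1 0>, <1 1 1>, <2 0 0>, <2 0 1>, <2 1 0>, <2 1 1>}
PSO: 12 outcomes — {<0 0 0>, <0 0 1>, <0 1 0>, <0 1 1>, <1 0 0>, <1 0 1>, <1 1 0>, <1 1 1>, <2 0 0>, <2 0 1>, <2 1 0>, <2 1 1>}
target <0 1 0> ∈ {SC,TSO,PSO}

SC:yes TSO:yes PSO:yes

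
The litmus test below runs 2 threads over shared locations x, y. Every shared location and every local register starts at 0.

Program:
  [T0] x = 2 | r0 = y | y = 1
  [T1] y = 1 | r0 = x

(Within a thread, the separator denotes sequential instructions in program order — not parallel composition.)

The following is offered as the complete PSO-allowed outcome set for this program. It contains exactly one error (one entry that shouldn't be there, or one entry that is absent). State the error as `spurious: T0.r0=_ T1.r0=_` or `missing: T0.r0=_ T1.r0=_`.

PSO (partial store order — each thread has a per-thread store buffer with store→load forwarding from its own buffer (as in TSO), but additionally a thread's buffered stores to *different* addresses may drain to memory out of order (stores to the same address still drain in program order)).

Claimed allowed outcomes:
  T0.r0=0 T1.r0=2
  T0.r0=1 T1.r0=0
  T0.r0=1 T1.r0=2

outcome vector order: (T0.r0,T1.r0)
[PSO] allowed = {0/0, 0/2, 1/0, 1/2}
PSO∖claimed = {0/0}

missing: T0.r0=0 T1.r0=0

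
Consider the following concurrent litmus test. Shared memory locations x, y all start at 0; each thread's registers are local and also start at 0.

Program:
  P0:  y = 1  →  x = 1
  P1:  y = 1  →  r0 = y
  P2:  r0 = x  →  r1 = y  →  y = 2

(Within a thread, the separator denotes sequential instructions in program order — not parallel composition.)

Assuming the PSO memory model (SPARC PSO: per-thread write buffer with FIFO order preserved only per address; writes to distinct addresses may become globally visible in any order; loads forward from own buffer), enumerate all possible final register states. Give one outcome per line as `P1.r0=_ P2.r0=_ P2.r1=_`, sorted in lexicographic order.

P1.r0=1 P2.r0=0 P2.r1=0
P1.r0=1 P2.r0=0 P2.r1=1
P1.r0=1 P2.r0=1 P2.r1=0
P1.r0=1 P2.r0=1 P2.r1=1
P1.r0=2 P2.r0=0 P2.r1=0
P1.r0=2 P2.r0=0 P2.r1=1
P1.r0=2 P2.r0=1 P2.r1=0
P1.r0=2 P2.r0=1 P2.r1=1

outcome vector order: (P1.r0,P2.r0,P2.r1)
|PSO outcomes| = 8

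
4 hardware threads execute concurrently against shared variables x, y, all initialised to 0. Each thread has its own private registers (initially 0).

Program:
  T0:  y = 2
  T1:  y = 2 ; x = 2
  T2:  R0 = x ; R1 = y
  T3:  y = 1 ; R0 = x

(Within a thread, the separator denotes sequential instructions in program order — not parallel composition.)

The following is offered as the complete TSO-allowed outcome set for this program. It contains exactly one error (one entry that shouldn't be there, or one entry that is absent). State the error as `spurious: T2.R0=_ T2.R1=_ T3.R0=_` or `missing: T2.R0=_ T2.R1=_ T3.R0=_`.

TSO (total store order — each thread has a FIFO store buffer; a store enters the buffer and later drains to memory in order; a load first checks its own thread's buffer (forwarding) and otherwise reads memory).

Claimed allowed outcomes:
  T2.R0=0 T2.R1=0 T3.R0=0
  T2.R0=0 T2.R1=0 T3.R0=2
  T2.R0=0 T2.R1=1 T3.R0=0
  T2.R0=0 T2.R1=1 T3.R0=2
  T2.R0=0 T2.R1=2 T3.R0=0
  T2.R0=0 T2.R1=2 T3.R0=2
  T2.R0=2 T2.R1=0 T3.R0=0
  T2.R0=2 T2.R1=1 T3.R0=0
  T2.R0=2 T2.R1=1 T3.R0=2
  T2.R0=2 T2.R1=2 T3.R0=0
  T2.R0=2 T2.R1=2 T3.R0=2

outcome vector order: (T2.R0,T2.R1,T3.R0)
[TSO] allowed = {<0 0 0> <0 0 2> <0 1 0> <0 1 2> <0 2 0> <0 2 2> <2 1 0> <2 1 2> <2 2 0> <2 2 2>}
claimed∖TSO = {<2 0 0>}

spurious: T2.R0=2 T2.R1=0 T3.R0=0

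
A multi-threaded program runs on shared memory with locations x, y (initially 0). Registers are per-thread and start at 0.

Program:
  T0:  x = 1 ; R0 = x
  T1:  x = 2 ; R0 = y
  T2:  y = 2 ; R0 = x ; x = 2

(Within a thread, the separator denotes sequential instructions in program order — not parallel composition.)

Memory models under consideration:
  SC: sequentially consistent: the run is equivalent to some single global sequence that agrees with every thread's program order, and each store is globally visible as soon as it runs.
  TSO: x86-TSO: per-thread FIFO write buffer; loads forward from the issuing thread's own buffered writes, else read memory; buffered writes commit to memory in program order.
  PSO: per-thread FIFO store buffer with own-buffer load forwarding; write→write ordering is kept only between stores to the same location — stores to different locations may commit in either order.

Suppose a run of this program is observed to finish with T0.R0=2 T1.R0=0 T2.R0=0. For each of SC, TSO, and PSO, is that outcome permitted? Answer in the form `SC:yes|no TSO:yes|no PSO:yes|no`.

outcome vector order: (T0.R0,T1.R0,T2.R0)
SC: 10 outcomes — {1/0/1, 1/0/2, 1/2/0, 1/2/1, 1/2/2, 2/0/1, 2/0/2, 2/2/0, 2/2/1, 2/2/2}
TSO: 12 outcomes — {1/0/0, 1/0/1, 1/0/2, 1/2/0, 1/2/1, 1/2/2, 2/0/0, 2/0/1, 2/0/2, 2/2/0, 2/2/1, 2/2/2}
PSO: 12 outcomes — {1/0/0, 1/0/1, 1/0/2, 1/2/0, 1/2/1, 1/2/2, 2/0/0, 2/0/1, 2/0/2, 2/2/0, 2/2/1, 2/2/2}
target 2/0/0 ∈ {TSO,PSO}

SC:no TSO:yes PSO:yes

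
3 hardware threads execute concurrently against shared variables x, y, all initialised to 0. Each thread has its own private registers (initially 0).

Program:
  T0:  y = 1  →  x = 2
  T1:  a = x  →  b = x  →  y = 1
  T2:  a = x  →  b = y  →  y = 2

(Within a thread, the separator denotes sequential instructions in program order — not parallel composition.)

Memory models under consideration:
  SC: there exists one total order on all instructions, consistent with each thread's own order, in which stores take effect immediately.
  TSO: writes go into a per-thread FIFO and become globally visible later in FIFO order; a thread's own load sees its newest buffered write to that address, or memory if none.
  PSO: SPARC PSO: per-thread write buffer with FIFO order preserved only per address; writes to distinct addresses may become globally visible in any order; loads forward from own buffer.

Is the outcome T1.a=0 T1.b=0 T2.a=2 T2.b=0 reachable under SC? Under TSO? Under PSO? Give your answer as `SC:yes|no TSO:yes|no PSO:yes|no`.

SC:no TSO:no PSO:yes

outcome vector order: (T1.a,T1.b,T2.a,T2.b)
[SC] allowed = {0000 0001 0021 0200 0201 0221 2200 2201 2221}
[TSO] allowed = {0000 0001 0021 0200 0201 0221 2200 2201 2221}
[PSO] allowed = {0000 0001 0020 0021 0200 0201 0220 0221 2200 2201 2220 2221}
target 0020 ∈ {PSO}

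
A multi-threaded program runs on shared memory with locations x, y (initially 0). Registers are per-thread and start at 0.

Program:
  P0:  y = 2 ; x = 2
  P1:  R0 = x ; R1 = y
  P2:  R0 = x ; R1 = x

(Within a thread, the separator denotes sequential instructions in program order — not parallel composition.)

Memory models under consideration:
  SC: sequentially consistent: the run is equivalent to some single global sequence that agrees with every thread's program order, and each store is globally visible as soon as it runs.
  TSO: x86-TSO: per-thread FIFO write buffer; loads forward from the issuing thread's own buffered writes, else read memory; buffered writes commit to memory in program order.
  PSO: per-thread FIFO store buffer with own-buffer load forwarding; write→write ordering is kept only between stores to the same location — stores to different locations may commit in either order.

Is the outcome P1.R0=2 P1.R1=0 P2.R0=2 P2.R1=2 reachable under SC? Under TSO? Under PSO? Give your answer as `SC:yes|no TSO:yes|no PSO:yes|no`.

outcome vector order: (P1.R0,P1.R1,P2.R0,P2.R1)
SC: 9 outcomes — {0000 0002 0022 0200 0202 0222 2200 2202 2222}
TSO: 9 outcomes — {0000 0002 0022 0200 0202 0222 2200 2202 2222}
PSO: 12 outcomes — {0000 0002 0022 0200 0202 0222 2000 2002 2022 2200 2202 2222}
target 2022 ∈ {PSO}

SC:no TSO:no PSO:yes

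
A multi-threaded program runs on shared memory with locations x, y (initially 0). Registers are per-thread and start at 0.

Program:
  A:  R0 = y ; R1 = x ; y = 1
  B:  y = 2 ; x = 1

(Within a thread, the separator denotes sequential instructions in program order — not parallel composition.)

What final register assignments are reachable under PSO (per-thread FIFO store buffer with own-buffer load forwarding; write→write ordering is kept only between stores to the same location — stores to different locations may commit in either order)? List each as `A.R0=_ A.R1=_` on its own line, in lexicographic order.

A.R0=0 A.R1=0
A.R0=0 A.R1=1
A.R0=2 A.R1=0
A.R0=2 A.R1=1

outcome vector order: (A.R0,A.R1)
|PSO outcomes| = 4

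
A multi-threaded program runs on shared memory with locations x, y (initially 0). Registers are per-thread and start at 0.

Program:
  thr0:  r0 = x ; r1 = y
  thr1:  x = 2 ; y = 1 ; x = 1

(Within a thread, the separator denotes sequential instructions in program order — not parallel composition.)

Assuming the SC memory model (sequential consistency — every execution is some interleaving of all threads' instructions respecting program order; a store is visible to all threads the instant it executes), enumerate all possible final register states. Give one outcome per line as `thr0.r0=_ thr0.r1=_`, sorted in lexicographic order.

outcome vector order: (thr0.r0,thr0.r1)
|SC outcomes| = 5

thr0.r0=0 thr0.r1=0
thr0.r0=0 thr0.r1=1
thr0.r0=1 thr0.r1=1
thr0.r0=2 thr0.r1=0
thr0.r0=2 thr0.r1=1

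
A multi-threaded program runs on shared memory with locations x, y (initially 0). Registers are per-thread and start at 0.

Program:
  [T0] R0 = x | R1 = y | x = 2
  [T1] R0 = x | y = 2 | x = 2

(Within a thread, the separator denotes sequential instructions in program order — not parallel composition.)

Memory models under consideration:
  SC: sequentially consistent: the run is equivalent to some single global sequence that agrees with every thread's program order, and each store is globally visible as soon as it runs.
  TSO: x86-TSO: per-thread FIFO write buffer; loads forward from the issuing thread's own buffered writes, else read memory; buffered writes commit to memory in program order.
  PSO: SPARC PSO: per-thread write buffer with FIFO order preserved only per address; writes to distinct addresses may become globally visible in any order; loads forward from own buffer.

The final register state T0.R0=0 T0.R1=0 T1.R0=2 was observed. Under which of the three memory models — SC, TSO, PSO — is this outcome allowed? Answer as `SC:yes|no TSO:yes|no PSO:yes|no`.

SC:yes TSO:yes PSO:yes

outcome vector order: (T0.R0,T0.R1,T1.R0)
under SC → <0 0 0>; <0 0 2>; <0 2 0>; <2 2 0>
under TSO → <0 0 0>; <0 0 2>; <0 2 0>; <2 2 0>
under PSO → <0 0 0>; <0 0 2>; <0 2 0>; <2 0 0>; <2 2 0>
target <0 0 2> ∈ {SC,TSO,PSO}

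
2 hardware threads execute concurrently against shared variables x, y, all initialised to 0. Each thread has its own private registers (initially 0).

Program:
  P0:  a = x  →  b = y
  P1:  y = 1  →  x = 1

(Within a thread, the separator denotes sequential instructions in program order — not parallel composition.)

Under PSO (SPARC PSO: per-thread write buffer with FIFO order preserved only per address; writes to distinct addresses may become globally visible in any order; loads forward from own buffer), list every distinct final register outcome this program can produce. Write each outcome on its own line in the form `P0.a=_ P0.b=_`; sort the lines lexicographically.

outcome vector order: (P0.a,P0.b)
|PSO outcomes| = 4

P0.a=0 P0.b=0
P0.a=0 P0.b=1
P0.a=1 P0.b=0
P0.a=1 P0.b=1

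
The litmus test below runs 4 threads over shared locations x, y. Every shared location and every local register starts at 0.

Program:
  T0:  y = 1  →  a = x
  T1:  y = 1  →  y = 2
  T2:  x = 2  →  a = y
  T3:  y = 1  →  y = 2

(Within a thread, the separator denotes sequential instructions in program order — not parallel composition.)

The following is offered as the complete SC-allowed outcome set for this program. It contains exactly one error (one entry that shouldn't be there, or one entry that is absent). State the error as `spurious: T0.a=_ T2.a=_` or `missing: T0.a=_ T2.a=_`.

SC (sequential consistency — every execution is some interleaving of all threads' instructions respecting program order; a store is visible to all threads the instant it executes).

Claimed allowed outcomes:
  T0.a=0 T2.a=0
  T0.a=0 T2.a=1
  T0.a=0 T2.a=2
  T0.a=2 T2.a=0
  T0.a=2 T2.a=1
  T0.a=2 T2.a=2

outcome vector order: (T0.a,T2.a)
[SC] allowed = {<0 1> <0 2> <2 0> <2 1> <2 2>}
claimed∖SC = {<0 0>}

spurious: T0.a=0 T2.a=0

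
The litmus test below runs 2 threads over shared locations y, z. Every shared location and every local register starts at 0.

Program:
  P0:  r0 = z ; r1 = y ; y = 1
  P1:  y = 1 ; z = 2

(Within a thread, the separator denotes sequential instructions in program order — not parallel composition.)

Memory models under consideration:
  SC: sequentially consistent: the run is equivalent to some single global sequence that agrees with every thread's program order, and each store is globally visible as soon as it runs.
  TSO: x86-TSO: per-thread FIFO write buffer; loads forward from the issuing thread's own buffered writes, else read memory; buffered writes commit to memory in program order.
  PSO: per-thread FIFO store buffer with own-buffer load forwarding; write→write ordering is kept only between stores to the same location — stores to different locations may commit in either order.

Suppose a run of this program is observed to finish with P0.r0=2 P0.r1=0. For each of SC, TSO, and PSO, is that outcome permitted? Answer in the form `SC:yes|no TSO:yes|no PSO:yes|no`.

outcome vector order: (P0.r0,P0.r1)
SC (3): (0,0) (0,1) (2,1)
TSO (3): (0,0) (0,1) (2,1)
PSO (4): (0,0) (0,1) (2,0) (2,1)
target (2,0) ∈ {PSO}

SC:no TSO:no PSO:yes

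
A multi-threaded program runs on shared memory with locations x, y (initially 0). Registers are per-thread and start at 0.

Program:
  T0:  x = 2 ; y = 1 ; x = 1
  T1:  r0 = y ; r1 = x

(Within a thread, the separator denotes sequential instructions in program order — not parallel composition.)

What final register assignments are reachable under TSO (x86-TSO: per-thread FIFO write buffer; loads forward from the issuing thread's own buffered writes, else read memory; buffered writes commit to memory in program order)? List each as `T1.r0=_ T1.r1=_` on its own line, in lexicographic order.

T1.r0=0 T1.r1=0
T1.r0=0 T1.r1=1
T1.r0=0 T1.r1=2
T1.r0=1 T1.r1=1
T1.r0=1 T1.r1=2

outcome vector order: (T1.r0,T1.r1)
|TSO outcomes| = 5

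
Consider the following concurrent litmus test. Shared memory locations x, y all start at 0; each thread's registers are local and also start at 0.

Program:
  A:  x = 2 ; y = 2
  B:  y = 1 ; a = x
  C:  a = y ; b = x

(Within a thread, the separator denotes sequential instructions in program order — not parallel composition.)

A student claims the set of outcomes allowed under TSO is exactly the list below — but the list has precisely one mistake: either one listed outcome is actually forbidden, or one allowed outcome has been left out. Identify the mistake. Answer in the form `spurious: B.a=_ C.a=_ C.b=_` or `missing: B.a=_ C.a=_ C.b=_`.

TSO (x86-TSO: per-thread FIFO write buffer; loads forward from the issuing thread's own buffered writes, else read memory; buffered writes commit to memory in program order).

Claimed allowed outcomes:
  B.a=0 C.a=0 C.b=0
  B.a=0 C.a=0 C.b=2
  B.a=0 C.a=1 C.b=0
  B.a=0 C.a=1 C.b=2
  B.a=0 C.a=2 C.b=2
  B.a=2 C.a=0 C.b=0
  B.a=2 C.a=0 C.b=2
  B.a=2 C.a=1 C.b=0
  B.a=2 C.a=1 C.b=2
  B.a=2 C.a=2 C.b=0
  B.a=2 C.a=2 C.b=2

spurious: B.a=2 C.a=2 C.b=0

outcome vector order: (B.a,C.a,C.b)
TSO: 10 outcomes — {<0 0 0> <0 0 2> <0 1 0> <0 1 2> <0 2 2> <2 0 0> <2 0 2> <2 1 0> <2 1 2> <2 2 2>}
claimed∖TSO = {<2 2 0>}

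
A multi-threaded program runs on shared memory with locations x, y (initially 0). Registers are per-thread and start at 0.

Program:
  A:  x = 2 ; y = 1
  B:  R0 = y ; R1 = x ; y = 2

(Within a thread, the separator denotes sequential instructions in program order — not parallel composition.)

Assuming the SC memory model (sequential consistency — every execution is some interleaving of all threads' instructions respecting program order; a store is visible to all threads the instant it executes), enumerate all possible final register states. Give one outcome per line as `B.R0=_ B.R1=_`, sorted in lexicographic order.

B.R0=0 B.R1=0
B.R0=0 B.R1=2
B.R0=1 B.R1=2

outcome vector order: (B.R0,B.R1)
|SC outcomes| = 3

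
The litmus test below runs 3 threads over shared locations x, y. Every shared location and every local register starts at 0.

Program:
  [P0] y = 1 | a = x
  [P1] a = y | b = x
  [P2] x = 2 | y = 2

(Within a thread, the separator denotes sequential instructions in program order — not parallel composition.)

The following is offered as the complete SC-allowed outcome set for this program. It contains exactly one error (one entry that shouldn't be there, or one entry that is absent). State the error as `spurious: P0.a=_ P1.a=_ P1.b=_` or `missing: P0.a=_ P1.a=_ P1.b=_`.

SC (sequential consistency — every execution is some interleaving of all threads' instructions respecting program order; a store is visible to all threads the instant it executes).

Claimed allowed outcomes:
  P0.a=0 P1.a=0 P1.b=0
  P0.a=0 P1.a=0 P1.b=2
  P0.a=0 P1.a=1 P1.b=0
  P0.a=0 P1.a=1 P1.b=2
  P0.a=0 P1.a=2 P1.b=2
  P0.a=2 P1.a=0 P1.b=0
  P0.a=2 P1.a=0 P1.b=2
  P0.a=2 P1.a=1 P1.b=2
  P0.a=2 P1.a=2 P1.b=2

outcome vector order: (P0.a,P1.a,P1.b)
under SC → <0 0 0> <0 0 2> <0 1 0> <0 1 2> <0 2 2> <2 0 0> <2 0 2> <2 1 0> <2 1 2> <2 2 2>
SC∖claimed = {<2 1 0>}

missing: P0.a=2 P1.a=1 P1.b=0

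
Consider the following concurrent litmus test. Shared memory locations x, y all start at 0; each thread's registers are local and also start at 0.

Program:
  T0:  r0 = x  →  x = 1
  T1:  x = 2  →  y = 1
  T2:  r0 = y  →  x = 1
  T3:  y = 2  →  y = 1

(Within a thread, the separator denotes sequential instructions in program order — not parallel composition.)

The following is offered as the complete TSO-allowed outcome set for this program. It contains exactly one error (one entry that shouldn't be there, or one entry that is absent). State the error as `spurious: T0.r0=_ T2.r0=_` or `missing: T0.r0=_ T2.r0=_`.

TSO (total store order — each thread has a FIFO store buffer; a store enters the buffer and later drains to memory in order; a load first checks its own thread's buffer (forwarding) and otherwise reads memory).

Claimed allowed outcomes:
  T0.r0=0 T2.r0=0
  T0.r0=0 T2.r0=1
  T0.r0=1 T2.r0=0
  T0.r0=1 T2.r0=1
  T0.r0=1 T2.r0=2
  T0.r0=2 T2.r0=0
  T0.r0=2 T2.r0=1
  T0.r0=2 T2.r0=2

missing: T0.r0=0 T2.r0=2

outcome vector order: (T0.r0,T2.r0)
TSO: 9 outcomes — {00, 01, 02, 10, 11, 12, 20, 21, 22}
TSO∖claimed = {02}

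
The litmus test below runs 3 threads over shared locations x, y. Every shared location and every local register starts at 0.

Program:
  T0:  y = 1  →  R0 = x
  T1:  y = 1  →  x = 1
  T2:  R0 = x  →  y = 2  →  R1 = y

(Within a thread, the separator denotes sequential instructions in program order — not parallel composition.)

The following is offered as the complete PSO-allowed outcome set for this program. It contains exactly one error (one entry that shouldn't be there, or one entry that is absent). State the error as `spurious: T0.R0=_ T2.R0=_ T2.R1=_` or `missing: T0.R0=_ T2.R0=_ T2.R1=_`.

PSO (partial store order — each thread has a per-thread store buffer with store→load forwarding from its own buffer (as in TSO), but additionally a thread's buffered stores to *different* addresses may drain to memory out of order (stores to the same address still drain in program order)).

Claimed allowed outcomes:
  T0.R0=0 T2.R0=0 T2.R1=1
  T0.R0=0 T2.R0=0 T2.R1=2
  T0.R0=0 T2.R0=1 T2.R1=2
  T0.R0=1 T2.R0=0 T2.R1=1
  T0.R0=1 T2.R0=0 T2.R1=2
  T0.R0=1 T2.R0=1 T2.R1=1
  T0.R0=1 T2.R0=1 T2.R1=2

missing: T0.R0=0 T2.R0=1 T2.R1=1

outcome vector order: (T0.R0,T2.R0,T2.R1)
PSO (8): 001; 002; 011; 012; 101; 102; 111; 112
PSO∖claimed = {011}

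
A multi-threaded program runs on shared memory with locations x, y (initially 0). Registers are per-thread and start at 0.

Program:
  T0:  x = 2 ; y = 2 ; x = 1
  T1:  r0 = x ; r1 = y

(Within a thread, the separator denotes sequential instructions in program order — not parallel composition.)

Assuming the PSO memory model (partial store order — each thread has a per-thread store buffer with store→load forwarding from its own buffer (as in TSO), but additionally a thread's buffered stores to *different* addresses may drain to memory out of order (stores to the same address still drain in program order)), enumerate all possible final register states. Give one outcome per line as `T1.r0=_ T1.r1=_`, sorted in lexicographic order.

outcome vector order: (T1.r0,T1.r1)
|PSO outcomes| = 6

T1.r0=0 T1.r1=0
T1.r0=0 T1.r1=2
T1.r0=1 T1.r1=0
T1.r0=1 T1.r1=2
T1.r0=2 T1.r1=0
T1.r0=2 T1.r1=2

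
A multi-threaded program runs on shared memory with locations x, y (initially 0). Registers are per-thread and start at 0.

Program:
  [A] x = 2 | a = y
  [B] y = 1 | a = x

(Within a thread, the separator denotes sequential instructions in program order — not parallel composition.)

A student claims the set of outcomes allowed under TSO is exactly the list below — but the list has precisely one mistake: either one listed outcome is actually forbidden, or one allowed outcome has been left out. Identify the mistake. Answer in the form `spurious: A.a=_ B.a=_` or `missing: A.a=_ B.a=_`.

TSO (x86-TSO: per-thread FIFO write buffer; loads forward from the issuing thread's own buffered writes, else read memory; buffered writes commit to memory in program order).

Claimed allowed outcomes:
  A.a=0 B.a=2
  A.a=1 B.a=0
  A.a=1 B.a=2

missing: A.a=0 B.a=0

outcome vector order: (A.a,B.a)
TSO (4): (0,0); (0,2); (1,0); (1,2)
TSO∖claimed = {(0,0)}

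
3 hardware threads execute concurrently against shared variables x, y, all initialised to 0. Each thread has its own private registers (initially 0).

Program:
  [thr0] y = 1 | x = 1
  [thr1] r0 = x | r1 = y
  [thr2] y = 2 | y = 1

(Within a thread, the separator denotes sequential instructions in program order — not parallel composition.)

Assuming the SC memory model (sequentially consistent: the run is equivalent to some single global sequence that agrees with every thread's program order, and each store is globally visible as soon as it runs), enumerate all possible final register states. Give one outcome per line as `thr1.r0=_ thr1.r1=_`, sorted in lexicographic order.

outcome vector order: (thr1.r0,thr1.r1)
|SC outcomes| = 5

thr1.r0=0 thr1.r1=0
thr1.r0=0 thr1.r1=1
thr1.r0=0 thr1.r1=2
thr1.r0=1 thr1.r1=1
thr1.r0=1 thr1.r1=2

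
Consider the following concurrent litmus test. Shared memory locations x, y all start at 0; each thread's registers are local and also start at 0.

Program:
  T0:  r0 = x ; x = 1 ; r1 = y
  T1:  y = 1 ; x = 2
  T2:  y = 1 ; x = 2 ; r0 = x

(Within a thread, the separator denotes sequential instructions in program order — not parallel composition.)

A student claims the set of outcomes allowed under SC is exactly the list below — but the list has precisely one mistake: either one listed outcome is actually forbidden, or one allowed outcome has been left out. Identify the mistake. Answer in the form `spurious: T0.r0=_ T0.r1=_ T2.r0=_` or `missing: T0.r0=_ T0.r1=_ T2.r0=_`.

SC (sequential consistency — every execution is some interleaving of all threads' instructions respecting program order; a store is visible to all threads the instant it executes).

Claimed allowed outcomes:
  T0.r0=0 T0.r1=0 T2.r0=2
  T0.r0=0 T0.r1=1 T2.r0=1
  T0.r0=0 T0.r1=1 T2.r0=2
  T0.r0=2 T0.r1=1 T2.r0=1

missing: T0.r0=2 T0.r1=1 T2.r0=2

outcome vector order: (T0.r0,T0.r1,T2.r0)
[SC] allowed = {002, 011, 012, 211, 212}
SC∖claimed = {212}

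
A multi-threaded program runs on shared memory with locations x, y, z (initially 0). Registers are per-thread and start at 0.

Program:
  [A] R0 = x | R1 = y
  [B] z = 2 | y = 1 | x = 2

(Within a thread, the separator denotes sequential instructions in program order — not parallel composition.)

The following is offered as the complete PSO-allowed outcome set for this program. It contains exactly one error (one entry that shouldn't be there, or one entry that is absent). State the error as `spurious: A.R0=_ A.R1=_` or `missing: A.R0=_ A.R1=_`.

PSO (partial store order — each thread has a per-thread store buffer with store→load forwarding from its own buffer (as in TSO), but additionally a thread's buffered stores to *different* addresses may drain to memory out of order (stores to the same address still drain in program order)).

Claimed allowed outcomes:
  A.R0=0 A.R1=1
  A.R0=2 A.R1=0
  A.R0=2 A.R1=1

missing: A.R0=0 A.R1=0

outcome vector order: (A.R0,A.R1)
[PSO] allowed = {0/0; 0/1; 2/0; 2/1}
PSO∖claimed = {0/0}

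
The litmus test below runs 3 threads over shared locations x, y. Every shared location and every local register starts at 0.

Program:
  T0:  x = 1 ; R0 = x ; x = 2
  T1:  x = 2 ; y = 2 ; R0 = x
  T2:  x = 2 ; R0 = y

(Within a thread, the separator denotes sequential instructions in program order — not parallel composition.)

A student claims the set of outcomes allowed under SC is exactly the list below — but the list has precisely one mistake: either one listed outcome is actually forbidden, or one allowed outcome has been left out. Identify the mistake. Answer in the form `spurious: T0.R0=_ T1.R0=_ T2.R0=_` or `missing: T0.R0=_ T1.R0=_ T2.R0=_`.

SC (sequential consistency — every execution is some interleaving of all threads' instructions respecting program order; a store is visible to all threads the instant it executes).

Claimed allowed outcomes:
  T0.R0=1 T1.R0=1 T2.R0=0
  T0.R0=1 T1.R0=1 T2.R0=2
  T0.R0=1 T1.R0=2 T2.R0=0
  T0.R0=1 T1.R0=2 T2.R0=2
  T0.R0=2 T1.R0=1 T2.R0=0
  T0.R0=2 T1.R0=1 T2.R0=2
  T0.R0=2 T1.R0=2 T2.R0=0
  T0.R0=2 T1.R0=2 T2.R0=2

outcome vector order: (T0.R0,T1.R0,T2.R0)
under SC → <1 1 0>, <1 1 2>, <1 2 0>, <1 2 2>, <2 1 2>, <2 2 0>, <2 2 2>
claimed∖SC = {<2 1 0>}

spurious: T0.R0=2 T1.R0=1 T2.R0=0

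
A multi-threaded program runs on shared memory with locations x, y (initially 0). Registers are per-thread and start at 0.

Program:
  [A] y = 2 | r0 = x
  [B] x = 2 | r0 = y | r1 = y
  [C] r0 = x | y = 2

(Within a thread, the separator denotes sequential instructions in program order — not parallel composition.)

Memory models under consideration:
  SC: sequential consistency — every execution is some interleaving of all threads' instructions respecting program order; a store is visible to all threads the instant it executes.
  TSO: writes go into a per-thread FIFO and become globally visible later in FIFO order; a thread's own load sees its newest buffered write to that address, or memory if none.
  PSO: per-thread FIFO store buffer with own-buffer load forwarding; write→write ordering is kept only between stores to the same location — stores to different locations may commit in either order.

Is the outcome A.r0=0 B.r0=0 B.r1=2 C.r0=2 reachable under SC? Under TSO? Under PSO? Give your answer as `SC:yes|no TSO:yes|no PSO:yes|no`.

outcome vector order: (A.r0,B.r0,B.r1,C.r0)
SC (8): <0 2 2 0>; <0 2 2 2>; <2 0 0 0>; <2 0 0 2>; <2 0 2 0>; <2 0 2 2>; <2 2 2 0>; <2 2 2 2>
TSO (12): <0 0 0 0>; <0 0 0 2>; <0 0 2 0>; <0 0 2 2>; <0 2 2 0>; <0 2 2 2>; <2 0 0 0>; <2 0 0 2>; <2 0 2 0>; <2 0 2 2>; <2 2 2 0>; <2 2 2 2>
PSO (12): <0 0 0 0>; <0 0 0 2>; <0 0 2 0>; <0 0 2 2>; <0 2 2 0>; <0 2 2 2>; <2 0 0 0>; <2 0 0 2>; <2 0 2 0>; <2 0 2 2>; <2 2 2 0>; <2 2 2 2>
target <0 0 2 2> ∈ {TSO,PSO}

SC:no TSO:yes PSO:yes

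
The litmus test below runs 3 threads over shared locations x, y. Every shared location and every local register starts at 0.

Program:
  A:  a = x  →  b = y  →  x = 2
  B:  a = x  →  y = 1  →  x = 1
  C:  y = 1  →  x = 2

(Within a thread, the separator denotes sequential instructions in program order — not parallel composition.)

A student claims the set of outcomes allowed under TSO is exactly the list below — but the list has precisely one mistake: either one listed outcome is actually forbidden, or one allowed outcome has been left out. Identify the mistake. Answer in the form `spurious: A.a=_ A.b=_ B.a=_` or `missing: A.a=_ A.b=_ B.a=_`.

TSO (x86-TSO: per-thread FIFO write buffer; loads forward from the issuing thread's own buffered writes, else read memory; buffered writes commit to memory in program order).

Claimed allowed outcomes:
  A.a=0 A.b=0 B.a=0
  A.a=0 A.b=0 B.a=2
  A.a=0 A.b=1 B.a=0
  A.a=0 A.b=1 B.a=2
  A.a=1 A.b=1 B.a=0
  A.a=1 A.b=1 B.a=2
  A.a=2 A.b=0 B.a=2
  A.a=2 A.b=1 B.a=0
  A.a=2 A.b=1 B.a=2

outcome vector order: (A.a,A.b,B.a)
[TSO] allowed = {(0,0,0), (0,0,2), (0,1,0), (0,1,2), (1,1,0), (1,1,2), (2,1,0), (2,1,2)}
claimed∖TSO = {(2,0,2)}

spurious: A.a=2 A.b=0 B.a=2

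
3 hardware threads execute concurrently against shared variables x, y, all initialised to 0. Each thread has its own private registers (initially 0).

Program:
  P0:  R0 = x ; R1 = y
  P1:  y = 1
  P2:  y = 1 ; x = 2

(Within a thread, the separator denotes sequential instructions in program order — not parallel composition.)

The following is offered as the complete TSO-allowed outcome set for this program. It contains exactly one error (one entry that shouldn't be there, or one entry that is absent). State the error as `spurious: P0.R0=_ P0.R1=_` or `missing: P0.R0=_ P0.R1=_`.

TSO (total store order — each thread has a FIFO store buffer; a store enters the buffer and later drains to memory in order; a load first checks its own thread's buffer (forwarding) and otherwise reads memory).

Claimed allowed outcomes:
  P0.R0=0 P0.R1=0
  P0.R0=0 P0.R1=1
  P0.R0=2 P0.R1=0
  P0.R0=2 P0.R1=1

spurious: P0.R0=2 P0.R1=0

outcome vector order: (P0.R0,P0.R1)
under TSO → (0,0); (0,1); (2,1)
claimed∖TSO = {(2,0)}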